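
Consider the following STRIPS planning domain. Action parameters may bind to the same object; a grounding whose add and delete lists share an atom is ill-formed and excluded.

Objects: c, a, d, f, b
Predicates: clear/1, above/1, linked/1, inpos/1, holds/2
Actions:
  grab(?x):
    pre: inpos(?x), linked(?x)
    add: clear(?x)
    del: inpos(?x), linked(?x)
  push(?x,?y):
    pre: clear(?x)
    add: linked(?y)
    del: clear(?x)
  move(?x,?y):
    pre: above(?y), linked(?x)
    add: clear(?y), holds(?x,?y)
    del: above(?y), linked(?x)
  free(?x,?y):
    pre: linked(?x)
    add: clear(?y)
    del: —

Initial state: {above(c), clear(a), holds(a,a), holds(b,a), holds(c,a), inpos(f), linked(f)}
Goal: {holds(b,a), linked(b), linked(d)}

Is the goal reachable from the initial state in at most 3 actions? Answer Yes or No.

Yes

1. grab(f)  →  {above(c), clear(a), clear(f), holds(a,a), holds(b,a), holds(c,a)}
2. push(a,d)  →  {above(c), clear(f), holds(a,a), holds(b,a), holds(c,a), linked(d)}
3. push(f,b)  →  {above(c), holds(a,a), holds(b,a), holds(c,a), linked(b), linked(d)}
optimal plan length = 3; 3 ≤ 3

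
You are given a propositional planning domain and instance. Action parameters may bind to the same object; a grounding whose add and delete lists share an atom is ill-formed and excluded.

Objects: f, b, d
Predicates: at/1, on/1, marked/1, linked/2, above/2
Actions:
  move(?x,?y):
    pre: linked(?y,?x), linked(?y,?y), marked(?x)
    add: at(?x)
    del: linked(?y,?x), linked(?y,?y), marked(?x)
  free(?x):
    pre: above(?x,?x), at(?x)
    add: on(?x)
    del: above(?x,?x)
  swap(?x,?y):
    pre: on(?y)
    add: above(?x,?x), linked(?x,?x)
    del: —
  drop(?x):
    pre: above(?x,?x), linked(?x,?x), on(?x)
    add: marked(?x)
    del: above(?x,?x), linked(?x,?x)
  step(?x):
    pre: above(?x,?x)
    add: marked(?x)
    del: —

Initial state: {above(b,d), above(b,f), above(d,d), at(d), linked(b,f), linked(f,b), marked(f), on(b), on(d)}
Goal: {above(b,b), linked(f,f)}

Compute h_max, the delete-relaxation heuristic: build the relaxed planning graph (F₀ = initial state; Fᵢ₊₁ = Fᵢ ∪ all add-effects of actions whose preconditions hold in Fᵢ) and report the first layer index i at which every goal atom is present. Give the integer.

1

F0 = init (9 atoms)
F1 = F0 ∪ {above(b,b), above(f,f), linked(b,b), linked(d,d), linked(f,f), marked(d)}  (15 atoms)
goal ⊆ F1  ⇒  h_max = 1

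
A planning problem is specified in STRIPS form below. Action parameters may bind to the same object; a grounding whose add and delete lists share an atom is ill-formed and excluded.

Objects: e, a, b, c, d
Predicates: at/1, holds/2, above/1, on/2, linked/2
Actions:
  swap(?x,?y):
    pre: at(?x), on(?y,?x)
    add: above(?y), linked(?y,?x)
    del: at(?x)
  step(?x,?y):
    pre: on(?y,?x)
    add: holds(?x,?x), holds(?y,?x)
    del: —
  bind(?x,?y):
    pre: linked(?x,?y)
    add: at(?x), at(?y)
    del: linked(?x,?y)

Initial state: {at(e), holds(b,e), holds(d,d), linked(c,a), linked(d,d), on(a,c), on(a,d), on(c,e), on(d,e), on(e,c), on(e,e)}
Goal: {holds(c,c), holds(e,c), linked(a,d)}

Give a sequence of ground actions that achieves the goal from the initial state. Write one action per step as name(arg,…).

1. step(c,e)  →  {at(e), holds(b,e), holds(c,c), holds(d,d), holds(e,c), linked(c,a), linked(d,d), on(a,c), on(a,d), on(c,e), on(d,e), on(e,c), on(e,e)}
2. bind(d,d)  →  {at(d), at(e), holds(b,e), holds(c,c), holds(d,d), holds(e,c), linked(c,a), on(a,c), on(a,d), on(c,e), on(d,e), on(e,c), on(e,e)}
3. swap(d,a)  →  {above(a), at(e), holds(b,e), holds(c,c), holds(d,d), holds(e,c), linked(a,d), linked(c,a), on(a,c), on(a,d), on(c,e), on(d,e), on(e,c), on(e,e)}

step(c,e); bind(d,d); swap(d,a)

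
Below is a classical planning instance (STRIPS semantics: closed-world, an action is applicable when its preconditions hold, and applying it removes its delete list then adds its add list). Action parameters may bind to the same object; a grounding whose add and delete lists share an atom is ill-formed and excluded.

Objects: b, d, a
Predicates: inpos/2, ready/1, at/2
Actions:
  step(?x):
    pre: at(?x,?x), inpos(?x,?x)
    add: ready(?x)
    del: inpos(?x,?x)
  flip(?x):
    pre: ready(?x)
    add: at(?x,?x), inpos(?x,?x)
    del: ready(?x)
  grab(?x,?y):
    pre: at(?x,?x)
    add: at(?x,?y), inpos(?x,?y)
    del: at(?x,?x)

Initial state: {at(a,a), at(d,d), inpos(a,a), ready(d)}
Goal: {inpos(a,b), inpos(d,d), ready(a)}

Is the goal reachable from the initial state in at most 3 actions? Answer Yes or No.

1. step(a)  →  {at(a,a), at(d,d), ready(a), ready(d)}
2. flip(d)  →  {at(a,a), at(d,d), inpos(d,d), ready(a)}
3. grab(a,b)  →  {at(a,b), at(d,d), inpos(a,b), inpos(d,d), ready(a)}
optimal plan length = 3; 3 ≤ 3

Yes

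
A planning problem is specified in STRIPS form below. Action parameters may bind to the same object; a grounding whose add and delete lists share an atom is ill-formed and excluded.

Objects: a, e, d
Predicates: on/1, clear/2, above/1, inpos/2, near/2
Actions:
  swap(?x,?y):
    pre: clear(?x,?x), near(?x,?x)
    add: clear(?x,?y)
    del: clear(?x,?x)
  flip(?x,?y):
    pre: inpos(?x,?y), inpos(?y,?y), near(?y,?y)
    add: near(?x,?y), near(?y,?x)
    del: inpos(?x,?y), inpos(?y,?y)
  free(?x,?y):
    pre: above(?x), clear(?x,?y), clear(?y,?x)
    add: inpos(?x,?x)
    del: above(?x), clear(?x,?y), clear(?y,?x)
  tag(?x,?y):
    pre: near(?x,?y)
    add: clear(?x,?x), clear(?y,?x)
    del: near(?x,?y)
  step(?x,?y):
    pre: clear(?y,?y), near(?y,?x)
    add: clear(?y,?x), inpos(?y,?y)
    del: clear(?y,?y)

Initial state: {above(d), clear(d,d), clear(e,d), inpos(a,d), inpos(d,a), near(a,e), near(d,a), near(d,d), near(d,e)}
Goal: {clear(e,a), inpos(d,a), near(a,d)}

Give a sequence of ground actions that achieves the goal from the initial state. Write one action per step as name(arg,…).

free(d,d); flip(a,d); tag(a,e)

1. free(d,d)  →  {clear(e,d), inpos(a,d), inpos(d,a), inpos(d,d), near(a,e), near(d,a), near(d,d), near(d,e)}
2. flip(a,d)  →  {clear(e,d), inpos(d,a), near(a,d), near(a,e), near(d,a), near(d,d), near(d,e)}
3. tag(a,e)  →  {clear(a,a), clear(e,a), clear(e,d), inpos(d,a), near(a,d), near(d,a), near(d,d), near(d,e)}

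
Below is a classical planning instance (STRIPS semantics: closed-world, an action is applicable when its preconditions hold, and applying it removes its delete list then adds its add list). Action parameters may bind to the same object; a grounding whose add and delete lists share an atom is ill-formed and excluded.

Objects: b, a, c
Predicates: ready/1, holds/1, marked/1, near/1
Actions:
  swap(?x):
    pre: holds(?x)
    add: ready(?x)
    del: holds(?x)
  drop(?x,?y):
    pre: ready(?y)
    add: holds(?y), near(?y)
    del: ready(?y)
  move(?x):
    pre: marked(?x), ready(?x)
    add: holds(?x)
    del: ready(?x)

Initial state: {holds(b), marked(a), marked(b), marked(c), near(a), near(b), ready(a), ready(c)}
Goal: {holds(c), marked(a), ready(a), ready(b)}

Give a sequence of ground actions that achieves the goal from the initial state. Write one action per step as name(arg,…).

swap(b); drop(b,c)

1. swap(b)  →  {marked(a), marked(b), marked(c), near(a), near(b), ready(a), ready(b), ready(c)}
2. drop(b,c)  →  {holds(c), marked(a), marked(b), marked(c), near(a), near(b), near(c), ready(a), ready(b)}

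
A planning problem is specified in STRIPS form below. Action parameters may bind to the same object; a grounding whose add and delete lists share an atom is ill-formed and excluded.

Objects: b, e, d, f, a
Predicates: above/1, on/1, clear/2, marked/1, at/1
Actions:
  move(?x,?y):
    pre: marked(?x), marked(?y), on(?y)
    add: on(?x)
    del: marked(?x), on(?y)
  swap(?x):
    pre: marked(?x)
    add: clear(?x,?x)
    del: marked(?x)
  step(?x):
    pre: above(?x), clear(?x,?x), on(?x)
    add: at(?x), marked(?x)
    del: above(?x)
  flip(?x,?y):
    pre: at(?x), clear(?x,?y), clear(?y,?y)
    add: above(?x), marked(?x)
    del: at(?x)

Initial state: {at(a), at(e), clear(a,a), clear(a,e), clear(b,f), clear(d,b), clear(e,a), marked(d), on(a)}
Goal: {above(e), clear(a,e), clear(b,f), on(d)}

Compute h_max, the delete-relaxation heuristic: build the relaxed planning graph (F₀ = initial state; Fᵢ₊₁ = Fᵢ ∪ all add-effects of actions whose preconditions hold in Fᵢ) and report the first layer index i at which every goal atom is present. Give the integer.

F0 = init (9 atoms)
F1 = F0 ∪ {above(a), above(e), clear(d,d), marked(a), marked(e)}  (14 atoms)
F2 = F1 ∪ {clear(e,e), on(d), on(e)}  (17 atoms)
goal ⊆ F2  ⇒  h_max = 2

2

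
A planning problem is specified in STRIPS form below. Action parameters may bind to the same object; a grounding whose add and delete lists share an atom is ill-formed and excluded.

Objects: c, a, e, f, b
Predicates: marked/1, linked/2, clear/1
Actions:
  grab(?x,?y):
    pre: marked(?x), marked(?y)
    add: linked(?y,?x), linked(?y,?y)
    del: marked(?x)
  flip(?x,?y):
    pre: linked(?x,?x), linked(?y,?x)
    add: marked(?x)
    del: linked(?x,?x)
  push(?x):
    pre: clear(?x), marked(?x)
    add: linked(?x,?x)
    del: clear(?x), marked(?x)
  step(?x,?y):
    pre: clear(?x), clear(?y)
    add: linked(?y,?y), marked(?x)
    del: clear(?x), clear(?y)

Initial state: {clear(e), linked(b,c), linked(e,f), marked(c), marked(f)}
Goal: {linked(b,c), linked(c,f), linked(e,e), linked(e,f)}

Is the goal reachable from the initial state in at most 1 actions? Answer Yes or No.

No

1. grab(f,c)  →  {clear(e), linked(b,c), linked(c,c), linked(c,f), linked(e,f), marked(c)}
2. step(e,e)  →  {linked(b,c), linked(c,c), linked(c,f), linked(e,e), linked(e,f), marked(c), marked(e)}
optimal plan length = 2; 2 > 1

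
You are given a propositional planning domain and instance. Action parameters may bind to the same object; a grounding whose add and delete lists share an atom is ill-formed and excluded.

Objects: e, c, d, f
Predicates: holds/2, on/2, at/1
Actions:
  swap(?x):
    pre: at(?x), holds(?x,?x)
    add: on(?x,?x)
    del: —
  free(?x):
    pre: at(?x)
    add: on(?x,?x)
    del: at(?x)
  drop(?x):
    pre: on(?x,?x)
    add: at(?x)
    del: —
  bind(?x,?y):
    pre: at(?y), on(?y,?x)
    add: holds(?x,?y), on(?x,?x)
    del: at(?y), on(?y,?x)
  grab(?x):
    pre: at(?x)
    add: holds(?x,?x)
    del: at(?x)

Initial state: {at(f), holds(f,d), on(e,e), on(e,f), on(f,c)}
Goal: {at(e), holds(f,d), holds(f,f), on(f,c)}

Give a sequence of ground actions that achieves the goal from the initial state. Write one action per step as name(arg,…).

1. drop(e)  →  {at(e), at(f), holds(f,d), on(e,e), on(e,f), on(f,c)}
2. grab(f)  →  {at(e), holds(f,d), holds(f,f), on(e,e), on(e,f), on(f,c)}

drop(e); grab(f)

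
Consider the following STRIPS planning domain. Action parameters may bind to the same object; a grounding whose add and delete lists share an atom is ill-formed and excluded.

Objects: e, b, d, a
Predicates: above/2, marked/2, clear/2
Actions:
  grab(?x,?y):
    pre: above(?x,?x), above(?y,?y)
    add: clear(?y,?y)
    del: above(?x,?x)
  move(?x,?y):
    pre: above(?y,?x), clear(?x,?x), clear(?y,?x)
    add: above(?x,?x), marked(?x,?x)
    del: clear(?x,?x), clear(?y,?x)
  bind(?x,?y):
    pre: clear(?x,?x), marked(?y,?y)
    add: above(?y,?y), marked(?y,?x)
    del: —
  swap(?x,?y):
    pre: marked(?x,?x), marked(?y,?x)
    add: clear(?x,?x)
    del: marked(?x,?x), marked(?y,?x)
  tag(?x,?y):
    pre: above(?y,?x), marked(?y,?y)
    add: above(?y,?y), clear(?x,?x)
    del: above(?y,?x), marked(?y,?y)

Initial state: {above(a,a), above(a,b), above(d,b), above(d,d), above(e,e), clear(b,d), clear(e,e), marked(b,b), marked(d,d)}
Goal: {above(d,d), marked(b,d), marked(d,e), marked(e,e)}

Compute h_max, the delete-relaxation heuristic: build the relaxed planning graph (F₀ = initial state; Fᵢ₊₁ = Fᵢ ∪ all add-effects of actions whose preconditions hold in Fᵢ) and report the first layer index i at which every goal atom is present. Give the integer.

F0 = init (9 atoms)
F1 = F0 ∪ {above(b,b), clear(a,a), clear(b,b), clear(d,d), marked(b,e), marked(d,e), marked(e,e)}  (16 atoms)
F2 = F1 ∪ {marked(a,a), marked(b,a), marked(b,d), marked(d,a), marked(d,b), marked(e,a), marked(e,b), marked(e,d)}  (24 atoms)
goal ⊆ F2  ⇒  h_max = 2

2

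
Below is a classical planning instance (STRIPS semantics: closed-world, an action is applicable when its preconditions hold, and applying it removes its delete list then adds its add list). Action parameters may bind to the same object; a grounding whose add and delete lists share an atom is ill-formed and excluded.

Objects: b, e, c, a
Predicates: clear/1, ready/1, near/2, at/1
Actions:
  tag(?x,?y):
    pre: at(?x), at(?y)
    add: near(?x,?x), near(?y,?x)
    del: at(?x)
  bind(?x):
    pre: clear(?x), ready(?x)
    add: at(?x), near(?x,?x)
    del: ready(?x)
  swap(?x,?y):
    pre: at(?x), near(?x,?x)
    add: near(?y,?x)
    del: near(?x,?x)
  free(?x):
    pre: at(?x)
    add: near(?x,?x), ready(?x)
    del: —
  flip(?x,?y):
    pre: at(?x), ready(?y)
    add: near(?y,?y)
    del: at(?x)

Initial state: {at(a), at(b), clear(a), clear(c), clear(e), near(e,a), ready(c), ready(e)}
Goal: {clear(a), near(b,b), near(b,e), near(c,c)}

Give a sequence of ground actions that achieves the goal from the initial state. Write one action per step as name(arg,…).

1. tag(b,b)  →  {at(a), clear(a), clear(c), clear(e), near(b,b), near(e,a), ready(c), ready(e)}
2. bind(e)  →  {at(a), at(e), clear(a), clear(c), clear(e), near(b,b), near(e,a), near(e,e), ready(c)}
3. bind(c)  →  {at(a), at(c), at(e), clear(a), clear(c), clear(e), near(b,b), near(c,c), near(e,a), near(e,e)}
4. swap(e,b)  →  {at(a), at(c), at(e), clear(a), clear(c), clear(e), near(b,b), near(b,e), near(c,c), near(e,a)}

tag(b,b); bind(e); bind(c); swap(e,b)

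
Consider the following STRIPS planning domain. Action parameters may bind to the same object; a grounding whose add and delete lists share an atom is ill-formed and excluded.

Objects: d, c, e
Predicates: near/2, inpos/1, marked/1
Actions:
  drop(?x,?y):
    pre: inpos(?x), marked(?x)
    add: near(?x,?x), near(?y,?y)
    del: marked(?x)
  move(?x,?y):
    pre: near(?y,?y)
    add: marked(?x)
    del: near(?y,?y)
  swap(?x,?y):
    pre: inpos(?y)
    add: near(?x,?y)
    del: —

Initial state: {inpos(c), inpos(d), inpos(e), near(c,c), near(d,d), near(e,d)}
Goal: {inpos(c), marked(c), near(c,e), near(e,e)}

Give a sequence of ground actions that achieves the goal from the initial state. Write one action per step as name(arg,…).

1. move(c,d)  →  {inpos(c), inpos(d), inpos(e), marked(c), near(c,c), near(e,d)}
2. swap(c,e)  →  {inpos(c), inpos(d), inpos(e), marked(c), near(c,c), near(c,e), near(e,d)}
3. swap(e,e)  →  {inpos(c), inpos(d), inpos(e), marked(c), near(c,c), near(c,e), near(e,d), near(e,e)}

move(c,d); swap(c,e); swap(e,e)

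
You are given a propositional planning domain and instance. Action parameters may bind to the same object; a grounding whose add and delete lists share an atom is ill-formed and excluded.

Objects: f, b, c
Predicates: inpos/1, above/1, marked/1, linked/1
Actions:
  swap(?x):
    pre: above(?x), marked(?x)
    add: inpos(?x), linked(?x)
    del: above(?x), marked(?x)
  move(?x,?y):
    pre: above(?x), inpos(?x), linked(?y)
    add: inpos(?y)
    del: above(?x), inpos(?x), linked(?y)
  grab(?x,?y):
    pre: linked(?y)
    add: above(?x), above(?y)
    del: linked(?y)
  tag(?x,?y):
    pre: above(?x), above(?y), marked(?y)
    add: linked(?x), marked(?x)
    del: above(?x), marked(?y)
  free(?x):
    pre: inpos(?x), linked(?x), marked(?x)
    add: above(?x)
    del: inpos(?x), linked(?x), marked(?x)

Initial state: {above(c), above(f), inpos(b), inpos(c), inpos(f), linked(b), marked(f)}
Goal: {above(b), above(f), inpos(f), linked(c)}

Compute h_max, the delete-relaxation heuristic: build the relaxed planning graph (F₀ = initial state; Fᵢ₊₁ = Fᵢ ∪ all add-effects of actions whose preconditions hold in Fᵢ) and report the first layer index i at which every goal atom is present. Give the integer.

F0 = init (7 atoms)
F1 = F0 ∪ {above(b), linked(c), linked(f), marked(c)}  (11 atoms)
goal ⊆ F1  ⇒  h_max = 1

1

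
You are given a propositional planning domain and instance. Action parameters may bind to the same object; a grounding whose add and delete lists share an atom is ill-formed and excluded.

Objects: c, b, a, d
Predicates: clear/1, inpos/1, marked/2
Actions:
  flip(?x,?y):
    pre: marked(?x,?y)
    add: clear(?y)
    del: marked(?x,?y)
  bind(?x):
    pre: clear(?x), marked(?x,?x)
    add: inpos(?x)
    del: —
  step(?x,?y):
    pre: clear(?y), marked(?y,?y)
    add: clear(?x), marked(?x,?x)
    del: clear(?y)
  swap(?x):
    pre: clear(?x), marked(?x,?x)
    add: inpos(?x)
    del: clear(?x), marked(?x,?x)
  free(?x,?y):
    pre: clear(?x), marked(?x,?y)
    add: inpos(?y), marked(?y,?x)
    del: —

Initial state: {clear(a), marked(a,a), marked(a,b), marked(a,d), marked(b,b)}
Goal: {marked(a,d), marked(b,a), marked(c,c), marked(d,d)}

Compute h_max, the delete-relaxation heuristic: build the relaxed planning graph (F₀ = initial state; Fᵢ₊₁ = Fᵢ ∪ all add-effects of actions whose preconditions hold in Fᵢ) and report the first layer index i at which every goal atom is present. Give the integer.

1

F0 = init (5 atoms)
F1 = F0 ∪ {clear(b), clear(c), clear(d), inpos(a), inpos(b), inpos(d), marked(b,a), marked(c,c), marked(d,a), marked(d,d)}  (15 atoms)
goal ⊆ F1  ⇒  h_max = 1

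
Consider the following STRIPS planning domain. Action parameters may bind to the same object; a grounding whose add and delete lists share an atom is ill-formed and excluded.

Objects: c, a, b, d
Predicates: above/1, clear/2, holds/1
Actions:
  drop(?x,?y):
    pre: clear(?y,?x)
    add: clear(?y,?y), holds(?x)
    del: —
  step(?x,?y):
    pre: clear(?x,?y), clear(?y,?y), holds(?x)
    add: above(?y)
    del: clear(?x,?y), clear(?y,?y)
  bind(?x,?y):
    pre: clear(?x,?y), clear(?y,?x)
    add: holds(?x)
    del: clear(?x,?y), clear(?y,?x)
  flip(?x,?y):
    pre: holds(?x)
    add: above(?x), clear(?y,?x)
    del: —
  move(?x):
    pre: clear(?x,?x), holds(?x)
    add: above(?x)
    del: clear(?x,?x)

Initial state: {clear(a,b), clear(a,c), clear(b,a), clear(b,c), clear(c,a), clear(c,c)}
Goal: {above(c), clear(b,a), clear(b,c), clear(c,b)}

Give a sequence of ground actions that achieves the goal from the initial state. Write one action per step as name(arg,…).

1. drop(c,c)  →  {clear(a,b), clear(a,c), clear(b,a), clear(b,c), clear(c,a), clear(c,c), holds(c)}
2. drop(b,a)  →  {clear(a,a), clear(a,b), clear(a,c), clear(b,a), clear(b,c), clear(c,a), clear(c,c), holds(b), holds(c)}
3. step(c,c)  →  {above(c), clear(a,a), clear(a,b), clear(a,c), clear(b,a), clear(b,c), clear(c,a), holds(b), holds(c)}
4. flip(b,c)  →  {above(b), above(c), clear(a,a), clear(a,b), clear(a,c), clear(b,a), clear(b,c), clear(c,a), clear(c,b), holds(b), holds(c)}

drop(c,c); drop(b,a); step(c,c); flip(b,c)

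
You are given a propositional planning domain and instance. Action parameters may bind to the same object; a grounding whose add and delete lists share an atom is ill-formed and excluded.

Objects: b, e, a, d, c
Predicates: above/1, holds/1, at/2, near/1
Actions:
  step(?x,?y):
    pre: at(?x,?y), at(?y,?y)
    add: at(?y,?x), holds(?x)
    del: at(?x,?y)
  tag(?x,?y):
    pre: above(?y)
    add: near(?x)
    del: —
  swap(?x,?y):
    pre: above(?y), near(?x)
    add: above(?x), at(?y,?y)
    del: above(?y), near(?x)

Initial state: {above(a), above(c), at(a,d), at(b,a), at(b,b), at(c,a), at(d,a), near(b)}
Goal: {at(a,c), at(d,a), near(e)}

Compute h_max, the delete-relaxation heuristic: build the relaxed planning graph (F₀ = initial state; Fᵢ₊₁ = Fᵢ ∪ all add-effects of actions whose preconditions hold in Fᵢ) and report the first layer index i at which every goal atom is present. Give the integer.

2

F0 = init (8 atoms)
F1 = F0 ∪ {above(b), at(a,a), at(c,c), near(a), near(c), near(d), near(e)}  (15 atoms)
F2 = F1 ∪ {above(d), above(e), at(a,b), at(a,c), holds(b), holds(c), holds(d)}  (22 atoms)
goal ⊆ F2  ⇒  h_max = 2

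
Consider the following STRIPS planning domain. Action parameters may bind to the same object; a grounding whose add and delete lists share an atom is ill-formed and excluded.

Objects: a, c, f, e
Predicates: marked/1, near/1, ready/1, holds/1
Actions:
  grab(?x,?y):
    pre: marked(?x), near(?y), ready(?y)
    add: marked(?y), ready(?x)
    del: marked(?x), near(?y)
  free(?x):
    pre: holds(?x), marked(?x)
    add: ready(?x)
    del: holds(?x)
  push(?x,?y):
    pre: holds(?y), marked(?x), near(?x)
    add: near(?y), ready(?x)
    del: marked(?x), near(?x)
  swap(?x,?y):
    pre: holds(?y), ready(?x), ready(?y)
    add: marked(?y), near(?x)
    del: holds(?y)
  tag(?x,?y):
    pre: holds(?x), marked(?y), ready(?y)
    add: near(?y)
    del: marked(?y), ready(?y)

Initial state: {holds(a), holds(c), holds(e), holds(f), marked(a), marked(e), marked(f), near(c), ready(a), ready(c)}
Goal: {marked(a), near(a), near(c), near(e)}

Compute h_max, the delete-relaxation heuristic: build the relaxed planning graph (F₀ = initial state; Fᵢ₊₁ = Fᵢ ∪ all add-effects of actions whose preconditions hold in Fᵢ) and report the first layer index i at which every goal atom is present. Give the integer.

F0 = init (10 atoms)
F1 = F0 ∪ {marked(c), near(a), ready(e), ready(f)}  (14 atoms)
F2 = F1 ∪ {near(e), near(f)}  (16 atoms)
goal ⊆ F2  ⇒  h_max = 2

2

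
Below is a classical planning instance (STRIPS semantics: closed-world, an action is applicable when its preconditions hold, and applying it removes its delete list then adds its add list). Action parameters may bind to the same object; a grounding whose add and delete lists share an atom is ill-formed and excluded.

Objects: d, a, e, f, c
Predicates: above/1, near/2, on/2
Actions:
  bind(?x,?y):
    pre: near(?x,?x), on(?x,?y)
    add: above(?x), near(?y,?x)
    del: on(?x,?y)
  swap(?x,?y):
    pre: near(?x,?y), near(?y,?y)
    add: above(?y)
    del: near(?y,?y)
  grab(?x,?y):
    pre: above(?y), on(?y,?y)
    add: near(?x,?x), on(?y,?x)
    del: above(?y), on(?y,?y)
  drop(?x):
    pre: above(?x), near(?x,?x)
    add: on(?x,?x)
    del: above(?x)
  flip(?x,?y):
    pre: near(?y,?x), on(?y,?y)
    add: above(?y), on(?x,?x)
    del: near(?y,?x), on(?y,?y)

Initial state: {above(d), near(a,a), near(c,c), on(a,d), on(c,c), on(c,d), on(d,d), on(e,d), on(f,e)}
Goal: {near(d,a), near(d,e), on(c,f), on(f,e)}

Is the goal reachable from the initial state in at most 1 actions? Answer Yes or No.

No

1. bind(a,d)  →  {above(a), above(d), near(a,a), near(c,c), near(d,a), on(c,c), on(c,d), on(d,d), on(e,d), on(f,e)}
2. bind(c,d)  →  {above(a), above(c), above(d), near(a,a), near(c,c), near(d,a), near(d,c), on(c,c), on(d,d), on(e,d), on(f,e)}
3. grab(e,d)  →  {above(a), above(c), near(a,a), near(c,c), near(d,a), near(d,c), near(e,e), on(c,c), on(d,e), on(e,d), on(f,e)}
4. bind(e,d)  →  {above(a), above(c), above(e), near(a,a), near(c,c), near(d,a), near(d,c), near(d,e), near(e,e), on(c,c), on(d,e), on(f,e)}
5. grab(f,c)  →  {above(a), above(e), near(a,a), near(c,c), near(d,a), near(d,c), near(d,e), near(e,e), near(f,f), on(c,f), on(d,e), on(f,e)}
optimal plan length = 5; 5 > 1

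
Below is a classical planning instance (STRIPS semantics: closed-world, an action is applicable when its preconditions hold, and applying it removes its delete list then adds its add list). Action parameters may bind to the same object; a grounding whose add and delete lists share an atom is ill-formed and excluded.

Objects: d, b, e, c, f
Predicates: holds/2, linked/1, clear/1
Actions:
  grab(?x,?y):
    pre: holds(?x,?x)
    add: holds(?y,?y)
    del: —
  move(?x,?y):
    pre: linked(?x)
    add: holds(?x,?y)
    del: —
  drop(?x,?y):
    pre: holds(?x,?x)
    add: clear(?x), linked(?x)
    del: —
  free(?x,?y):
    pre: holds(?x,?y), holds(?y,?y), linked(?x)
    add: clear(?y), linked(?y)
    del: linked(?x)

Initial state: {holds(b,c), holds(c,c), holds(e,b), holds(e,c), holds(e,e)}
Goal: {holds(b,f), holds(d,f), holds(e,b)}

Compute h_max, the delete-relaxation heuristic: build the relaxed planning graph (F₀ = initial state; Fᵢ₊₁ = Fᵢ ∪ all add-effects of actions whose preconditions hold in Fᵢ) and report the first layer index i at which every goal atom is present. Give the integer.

F0 = init (5 atoms)
F1 = F0 ∪ {clear(c), clear(e), holds(b,b), holds(d,d), holds(f,f), linked(c), linked(e)}  (12 atoms)
F2 = F1 ∪ {clear(b), clear(d), clear(f), holds(c,b), holds(c,d), holds(c,e), holds(c,f), holds(e,d), holds(e,f), linked(b), linked(d), linked(f)}  (24 atoms)
F3 = F2 ∪ {holds(b,d), holds(b,e), holds(b,f), holds(d,b), holds(d,c), holds(d,e), holds(d,f), holds(f,b), holds(f,c), holds(f,d), holds(f,e)}  (35 atoms)
goal ⊆ F3  ⇒  h_max = 3

3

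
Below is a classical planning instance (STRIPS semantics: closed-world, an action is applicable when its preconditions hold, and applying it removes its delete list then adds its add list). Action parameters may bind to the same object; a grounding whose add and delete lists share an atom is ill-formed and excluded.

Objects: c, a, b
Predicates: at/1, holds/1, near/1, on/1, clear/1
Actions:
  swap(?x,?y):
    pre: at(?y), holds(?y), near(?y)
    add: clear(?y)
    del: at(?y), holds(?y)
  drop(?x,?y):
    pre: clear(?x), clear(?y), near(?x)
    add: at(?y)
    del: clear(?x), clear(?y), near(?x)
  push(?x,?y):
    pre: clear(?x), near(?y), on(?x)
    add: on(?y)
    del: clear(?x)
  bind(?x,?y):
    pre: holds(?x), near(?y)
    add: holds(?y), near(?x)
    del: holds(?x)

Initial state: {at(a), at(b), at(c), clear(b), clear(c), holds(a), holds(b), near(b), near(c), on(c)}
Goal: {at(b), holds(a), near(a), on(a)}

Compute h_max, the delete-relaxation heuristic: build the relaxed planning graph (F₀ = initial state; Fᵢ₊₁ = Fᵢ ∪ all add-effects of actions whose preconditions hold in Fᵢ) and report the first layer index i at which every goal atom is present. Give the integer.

F0 = init (10 atoms)
F1 = F0 ∪ {holds(c), near(a), on(b)}  (13 atoms)
F2 = F1 ∪ {clear(a), on(a)}  (15 atoms)
goal ⊆ F2  ⇒  h_max = 2

2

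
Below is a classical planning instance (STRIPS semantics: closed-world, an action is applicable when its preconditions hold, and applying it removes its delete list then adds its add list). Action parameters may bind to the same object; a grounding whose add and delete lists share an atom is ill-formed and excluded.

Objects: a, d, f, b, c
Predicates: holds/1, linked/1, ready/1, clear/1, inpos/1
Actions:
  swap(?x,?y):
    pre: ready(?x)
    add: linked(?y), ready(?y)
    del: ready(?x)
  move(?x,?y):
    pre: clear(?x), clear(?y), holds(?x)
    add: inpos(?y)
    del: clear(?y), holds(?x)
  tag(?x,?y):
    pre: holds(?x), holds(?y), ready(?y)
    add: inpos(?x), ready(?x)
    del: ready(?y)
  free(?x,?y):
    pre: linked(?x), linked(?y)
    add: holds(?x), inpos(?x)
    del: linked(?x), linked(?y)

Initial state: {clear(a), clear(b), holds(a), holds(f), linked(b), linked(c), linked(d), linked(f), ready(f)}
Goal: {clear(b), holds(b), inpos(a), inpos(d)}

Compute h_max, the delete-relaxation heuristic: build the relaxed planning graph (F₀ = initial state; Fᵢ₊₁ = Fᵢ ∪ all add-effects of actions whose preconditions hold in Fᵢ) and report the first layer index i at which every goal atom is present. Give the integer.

F0 = init (9 atoms)
F1 = F0 ∪ {holds(b), holds(c), holds(d), inpos(a), inpos(b), inpos(c), inpos(d), inpos(f), linked(a), ready(a), ready(b), ready(c), ready(d)}  (22 atoms)
goal ⊆ F1  ⇒  h_max = 1

1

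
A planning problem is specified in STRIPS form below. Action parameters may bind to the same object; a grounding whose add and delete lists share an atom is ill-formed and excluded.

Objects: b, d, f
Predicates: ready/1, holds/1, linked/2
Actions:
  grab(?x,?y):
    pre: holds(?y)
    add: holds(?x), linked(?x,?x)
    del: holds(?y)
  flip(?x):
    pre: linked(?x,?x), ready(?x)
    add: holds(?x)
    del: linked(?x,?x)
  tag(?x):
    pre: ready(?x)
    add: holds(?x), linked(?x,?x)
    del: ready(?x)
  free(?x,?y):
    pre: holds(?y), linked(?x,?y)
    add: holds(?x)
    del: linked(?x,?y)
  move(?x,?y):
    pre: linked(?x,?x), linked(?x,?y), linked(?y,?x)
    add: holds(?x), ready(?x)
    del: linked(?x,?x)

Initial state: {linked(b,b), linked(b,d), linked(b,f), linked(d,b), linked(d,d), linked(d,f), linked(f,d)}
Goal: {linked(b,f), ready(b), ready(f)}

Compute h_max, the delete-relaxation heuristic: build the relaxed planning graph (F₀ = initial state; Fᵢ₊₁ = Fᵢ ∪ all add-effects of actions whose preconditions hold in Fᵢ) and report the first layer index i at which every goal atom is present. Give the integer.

F0 = init (7 atoms)
F1 = F0 ∪ {holds(b), holds(d), ready(b), ready(d)}  (11 atoms)
F2 = F1 ∪ {holds(f), linked(f,f)}  (13 atoms)
F3 = F2 ∪ {ready(f)}  (14 atoms)
goal ⊆ F3  ⇒  h_max = 3

3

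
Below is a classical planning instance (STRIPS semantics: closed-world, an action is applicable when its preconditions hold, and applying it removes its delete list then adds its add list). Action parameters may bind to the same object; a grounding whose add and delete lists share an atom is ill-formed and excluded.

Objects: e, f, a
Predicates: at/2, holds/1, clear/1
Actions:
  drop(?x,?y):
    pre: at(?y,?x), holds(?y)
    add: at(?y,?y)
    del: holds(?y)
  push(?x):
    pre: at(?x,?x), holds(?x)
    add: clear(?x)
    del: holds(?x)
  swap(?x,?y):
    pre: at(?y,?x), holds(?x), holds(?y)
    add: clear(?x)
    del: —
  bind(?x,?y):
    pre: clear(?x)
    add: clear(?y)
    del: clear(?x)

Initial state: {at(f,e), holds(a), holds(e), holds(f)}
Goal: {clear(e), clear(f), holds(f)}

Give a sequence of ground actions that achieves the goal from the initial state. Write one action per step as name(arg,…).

1. swap(e,f)  →  {at(f,e), clear(e), holds(a), holds(e), holds(f)}
2. bind(e,f)  →  {at(f,e), clear(f), holds(a), holds(e), holds(f)}
3. swap(e,f)  →  {at(f,e), clear(e), clear(f), holds(a), holds(e), holds(f)}

swap(e,f); bind(e,f); swap(e,f)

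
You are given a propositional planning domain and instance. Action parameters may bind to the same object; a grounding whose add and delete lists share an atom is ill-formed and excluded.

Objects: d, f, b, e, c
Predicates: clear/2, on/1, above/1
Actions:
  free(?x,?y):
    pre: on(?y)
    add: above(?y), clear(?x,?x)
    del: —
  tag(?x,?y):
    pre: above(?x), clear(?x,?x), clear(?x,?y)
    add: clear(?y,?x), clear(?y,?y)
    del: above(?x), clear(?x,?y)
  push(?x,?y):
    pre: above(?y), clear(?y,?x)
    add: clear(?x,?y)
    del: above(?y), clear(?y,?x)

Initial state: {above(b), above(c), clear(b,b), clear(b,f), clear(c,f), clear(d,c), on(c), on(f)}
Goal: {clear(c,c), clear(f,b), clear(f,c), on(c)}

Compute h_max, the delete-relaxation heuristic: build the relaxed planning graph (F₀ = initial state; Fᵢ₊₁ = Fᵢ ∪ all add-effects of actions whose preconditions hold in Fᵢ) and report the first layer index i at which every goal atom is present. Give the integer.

F0 = init (8 atoms)
F1 = F0 ∪ {above(f), clear(c,c), clear(d,d), clear(e,e), clear(f,b), clear(f,c), clear(f,f)}  (15 atoms)
goal ⊆ F1  ⇒  h_max = 1

1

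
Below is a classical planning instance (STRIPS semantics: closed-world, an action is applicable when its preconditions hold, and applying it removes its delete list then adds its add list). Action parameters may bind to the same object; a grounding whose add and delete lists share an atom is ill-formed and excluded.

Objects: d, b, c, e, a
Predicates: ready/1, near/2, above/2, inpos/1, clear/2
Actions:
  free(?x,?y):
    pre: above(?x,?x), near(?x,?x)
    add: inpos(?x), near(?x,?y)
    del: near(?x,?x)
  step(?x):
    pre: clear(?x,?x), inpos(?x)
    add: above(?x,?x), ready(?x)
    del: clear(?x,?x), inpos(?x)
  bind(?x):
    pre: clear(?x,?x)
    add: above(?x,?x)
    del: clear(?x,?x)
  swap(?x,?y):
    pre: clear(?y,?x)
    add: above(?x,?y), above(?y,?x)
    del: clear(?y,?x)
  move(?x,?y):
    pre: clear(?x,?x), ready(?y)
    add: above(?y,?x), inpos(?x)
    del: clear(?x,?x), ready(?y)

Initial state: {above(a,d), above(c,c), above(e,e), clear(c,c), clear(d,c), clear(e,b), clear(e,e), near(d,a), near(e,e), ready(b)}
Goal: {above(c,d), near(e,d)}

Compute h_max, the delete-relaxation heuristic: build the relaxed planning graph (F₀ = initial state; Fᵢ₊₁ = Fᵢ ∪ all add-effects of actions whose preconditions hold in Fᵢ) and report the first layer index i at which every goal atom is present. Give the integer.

F0 = init (10 atoms)
F1 = F0 ∪ {above(b,c), above(b,e), above(c,d), above(d,c), above(e,b), inpos(c), inpos(e), near(e,a), near(e,b), near(e,c), near(e,d)}  (21 atoms)
goal ⊆ F1  ⇒  h_max = 1

1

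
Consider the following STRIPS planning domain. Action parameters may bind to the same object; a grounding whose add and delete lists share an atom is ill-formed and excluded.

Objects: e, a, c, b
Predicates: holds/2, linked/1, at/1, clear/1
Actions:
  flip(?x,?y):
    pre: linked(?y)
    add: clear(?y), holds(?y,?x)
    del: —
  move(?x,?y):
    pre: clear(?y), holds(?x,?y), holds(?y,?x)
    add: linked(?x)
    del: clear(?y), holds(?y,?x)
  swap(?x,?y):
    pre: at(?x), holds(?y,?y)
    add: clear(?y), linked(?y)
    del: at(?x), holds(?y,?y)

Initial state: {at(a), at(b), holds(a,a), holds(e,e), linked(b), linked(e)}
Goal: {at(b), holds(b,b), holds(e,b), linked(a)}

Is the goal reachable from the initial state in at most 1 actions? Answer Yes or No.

1. flip(b,e)  →  {at(a), at(b), clear(e), holds(a,a), holds(e,b), holds(e,e), linked(b), linked(e)}
2. flip(b,b)  →  {at(a), at(b), clear(b), clear(e), holds(a,a), holds(b,b), holds(e,b), holds(e,e), linked(b), linked(e)}
3. swap(a,a)  →  {at(b), clear(a), clear(b), clear(e), holds(b,b), holds(e,b), holds(e,e), linked(a), linked(b), linked(e)}
optimal plan length = 3; 3 > 1

No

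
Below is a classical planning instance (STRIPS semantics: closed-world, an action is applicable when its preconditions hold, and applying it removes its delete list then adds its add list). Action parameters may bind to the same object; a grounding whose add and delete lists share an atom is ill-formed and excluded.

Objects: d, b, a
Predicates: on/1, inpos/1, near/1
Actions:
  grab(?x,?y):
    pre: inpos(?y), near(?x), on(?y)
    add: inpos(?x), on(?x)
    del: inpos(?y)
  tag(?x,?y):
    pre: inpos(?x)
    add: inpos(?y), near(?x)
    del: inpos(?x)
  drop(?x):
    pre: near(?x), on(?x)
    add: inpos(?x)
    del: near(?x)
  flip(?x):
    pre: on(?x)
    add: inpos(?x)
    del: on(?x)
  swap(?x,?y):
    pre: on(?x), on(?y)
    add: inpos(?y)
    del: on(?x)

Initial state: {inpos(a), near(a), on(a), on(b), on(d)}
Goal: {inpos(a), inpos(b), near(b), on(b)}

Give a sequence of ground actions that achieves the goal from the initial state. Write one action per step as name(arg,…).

1. tag(a,b)  →  {inpos(b), near(a), on(a), on(b), on(d)}
2. tag(b,a)  →  {inpos(a), near(a), near(b), on(a), on(b), on(d)}
3. swap(d,b)  →  {inpos(a), inpos(b), near(a), near(b), on(a), on(b)}

tag(a,b); tag(b,a); swap(d,b)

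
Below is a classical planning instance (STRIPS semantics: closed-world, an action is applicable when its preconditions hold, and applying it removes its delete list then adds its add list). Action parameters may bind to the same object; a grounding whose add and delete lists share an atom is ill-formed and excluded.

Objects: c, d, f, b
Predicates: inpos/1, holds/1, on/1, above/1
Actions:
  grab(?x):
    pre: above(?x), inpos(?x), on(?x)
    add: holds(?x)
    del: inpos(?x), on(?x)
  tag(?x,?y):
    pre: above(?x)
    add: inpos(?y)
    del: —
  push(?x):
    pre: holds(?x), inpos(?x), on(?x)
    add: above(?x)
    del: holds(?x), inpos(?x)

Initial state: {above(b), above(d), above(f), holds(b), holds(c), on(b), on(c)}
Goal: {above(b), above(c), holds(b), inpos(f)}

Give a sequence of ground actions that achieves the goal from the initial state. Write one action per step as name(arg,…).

1. tag(d,c)  →  {above(b), above(d), above(f), holds(b), holds(c), inpos(c), on(b), on(c)}
2. tag(d,f)  →  {above(b), above(d), above(f), holds(b), holds(c), inpos(c), inpos(f), on(b), on(c)}
3. push(c)  →  {above(b), above(c), above(d), above(f), holds(b), inpos(f), on(b), on(c)}

tag(d,c); tag(d,f); push(c)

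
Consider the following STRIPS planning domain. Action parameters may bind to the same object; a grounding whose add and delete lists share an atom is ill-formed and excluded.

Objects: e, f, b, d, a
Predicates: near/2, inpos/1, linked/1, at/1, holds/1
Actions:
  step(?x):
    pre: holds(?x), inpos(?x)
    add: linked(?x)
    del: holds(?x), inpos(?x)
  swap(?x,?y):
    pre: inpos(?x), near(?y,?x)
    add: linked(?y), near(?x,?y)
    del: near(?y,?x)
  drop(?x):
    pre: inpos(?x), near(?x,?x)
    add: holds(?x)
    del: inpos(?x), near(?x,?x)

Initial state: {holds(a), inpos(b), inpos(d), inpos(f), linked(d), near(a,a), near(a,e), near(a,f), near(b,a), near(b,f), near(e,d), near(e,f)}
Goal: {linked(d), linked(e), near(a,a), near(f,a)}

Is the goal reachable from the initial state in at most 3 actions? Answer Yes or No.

Yes

1. swap(f,e)  →  {holds(a), inpos(b), inpos(d), inpos(f), linked(d), linked(e), near(a,a), near(a,e), near(a,f), near(b,a), near(b,f), near(e,d), near(f,e)}
2. swap(f,a)  →  {holds(a), inpos(b), inpos(d), inpos(f), linked(a), linked(d), linked(e), near(a,a), near(a,e), near(b,a), near(b,f), near(e,d), near(f,a), near(f,e)}
optimal plan length = 2; 2 ≤ 3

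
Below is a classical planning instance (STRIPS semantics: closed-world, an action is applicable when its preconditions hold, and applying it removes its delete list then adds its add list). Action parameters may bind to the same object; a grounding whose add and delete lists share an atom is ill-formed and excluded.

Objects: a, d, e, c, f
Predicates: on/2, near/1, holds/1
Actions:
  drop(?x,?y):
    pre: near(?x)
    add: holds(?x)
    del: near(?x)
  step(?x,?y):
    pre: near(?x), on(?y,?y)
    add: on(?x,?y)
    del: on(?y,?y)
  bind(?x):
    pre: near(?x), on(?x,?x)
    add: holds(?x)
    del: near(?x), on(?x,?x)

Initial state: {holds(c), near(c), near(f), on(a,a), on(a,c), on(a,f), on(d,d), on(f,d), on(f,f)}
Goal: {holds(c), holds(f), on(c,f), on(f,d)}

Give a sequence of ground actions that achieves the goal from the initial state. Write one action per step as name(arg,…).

drop(f,a); step(c,f)

1. drop(f,a)  →  {holds(c), holds(f), near(c), on(a,a), on(a,c), on(a,f), on(d,d), on(f,d), on(f,f)}
2. step(c,f)  →  {holds(c), holds(f), near(c), on(a,a), on(a,c), on(a,f), on(c,f), on(d,d), on(f,d)}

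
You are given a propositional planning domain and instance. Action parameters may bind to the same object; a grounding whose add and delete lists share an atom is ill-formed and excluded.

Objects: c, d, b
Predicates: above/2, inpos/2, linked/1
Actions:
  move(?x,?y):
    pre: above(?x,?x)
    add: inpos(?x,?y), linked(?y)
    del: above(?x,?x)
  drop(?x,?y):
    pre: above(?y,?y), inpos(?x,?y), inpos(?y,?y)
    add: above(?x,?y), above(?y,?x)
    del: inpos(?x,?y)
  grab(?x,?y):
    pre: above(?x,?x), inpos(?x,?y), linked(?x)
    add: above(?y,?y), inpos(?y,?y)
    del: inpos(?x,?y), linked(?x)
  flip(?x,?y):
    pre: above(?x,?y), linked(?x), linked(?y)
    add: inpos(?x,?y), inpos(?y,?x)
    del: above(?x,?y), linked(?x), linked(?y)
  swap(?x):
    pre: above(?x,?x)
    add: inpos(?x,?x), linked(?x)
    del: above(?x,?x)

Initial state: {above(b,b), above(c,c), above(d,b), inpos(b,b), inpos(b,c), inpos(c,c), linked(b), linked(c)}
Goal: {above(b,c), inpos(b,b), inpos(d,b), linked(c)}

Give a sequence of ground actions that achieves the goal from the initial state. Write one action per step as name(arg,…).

move(b,d); drop(b,c); flip(d,b)

1. move(b,d)  →  {above(c,c), above(d,b), inpos(b,b), inpos(b,c), inpos(b,d), inpos(c,c), linked(b), linked(c), linked(d)}
2. drop(b,c)  →  {above(b,c), above(c,b), above(c,c), above(d,b), inpos(b,b), inpos(b,d), inpos(c,c), linked(b), linked(c), linked(d)}
3. flip(d,b)  →  {above(b,c), above(c,b), above(c,c), inpos(b,b), inpos(b,d), inpos(c,c), inpos(d,b), linked(c)}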